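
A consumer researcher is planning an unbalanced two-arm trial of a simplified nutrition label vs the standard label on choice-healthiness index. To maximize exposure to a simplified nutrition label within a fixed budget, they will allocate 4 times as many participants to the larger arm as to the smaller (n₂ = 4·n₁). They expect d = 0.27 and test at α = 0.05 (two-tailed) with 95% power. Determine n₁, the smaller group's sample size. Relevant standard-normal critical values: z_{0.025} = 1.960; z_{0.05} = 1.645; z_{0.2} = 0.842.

With allocation ratio k = n₂/n₁ = 4, Var(x̄₁−x̄₂) = σ²(1/n₁ + 1/(k·n₁)) = σ²·(k+1)/(k·n₁).
So n₁ = (1 + 1/k)·((z_{α/2} + z_β)/d)² = 1.250 × (3.605/0.27)².
n₁ = 1.250 × 178.27 = 222.8.
Round up: n₁ = 223, giving n₂ = 4 × 223 = 892.

n₁ = 223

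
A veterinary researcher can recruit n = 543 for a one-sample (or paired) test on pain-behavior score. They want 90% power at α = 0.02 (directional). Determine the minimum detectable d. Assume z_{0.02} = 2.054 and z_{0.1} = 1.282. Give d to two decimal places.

For a single sample (or paired design) of n = 543: d_min = (z_{α} + z_β)/√n.
z-sum = 2.054 + 1.282 = 3.336.
d_min = 3.336 / √543 = 3.336 / 23.302 = 0.143.

d_min ≈ 0.14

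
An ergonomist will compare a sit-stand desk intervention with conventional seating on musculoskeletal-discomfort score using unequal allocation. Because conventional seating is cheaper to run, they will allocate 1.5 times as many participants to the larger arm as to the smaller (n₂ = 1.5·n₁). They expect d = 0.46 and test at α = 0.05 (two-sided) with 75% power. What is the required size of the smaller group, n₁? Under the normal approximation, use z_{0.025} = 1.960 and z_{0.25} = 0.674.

With allocation ratio k = n₂/n₁ = 1.5, Var(x̄₁−x̄₂) = σ²(1/n₁ + 1/(k·n₁)) = σ²·(k+1)/(k·n₁).
So n₁ = (1 + 1/k)·((z_{α/2} + z_β)/d)² = 1.667 × (2.634/0.46)².
n₁ = 1.667 × 32.79 = 54.6.
Round up: n₁ = 55, giving n₂ = ⌈1.5 × 55⌉ = ⌈82.5⌉ = 83.

n₁ = 55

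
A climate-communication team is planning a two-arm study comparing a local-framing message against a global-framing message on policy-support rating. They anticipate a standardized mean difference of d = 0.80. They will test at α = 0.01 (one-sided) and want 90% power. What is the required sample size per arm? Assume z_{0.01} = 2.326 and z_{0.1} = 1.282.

For two independent groups with equal n: n = 2·((z_{α} + z_β) / d)².
z_{α} + z_β = 2.326 + 1.282 = 3.608.
n = 2 × (3.608 / 0.80)² = 2 × 4.510² = 2 × 20.34 = 40.7.
Round up to the next whole participant.

n = 41 per group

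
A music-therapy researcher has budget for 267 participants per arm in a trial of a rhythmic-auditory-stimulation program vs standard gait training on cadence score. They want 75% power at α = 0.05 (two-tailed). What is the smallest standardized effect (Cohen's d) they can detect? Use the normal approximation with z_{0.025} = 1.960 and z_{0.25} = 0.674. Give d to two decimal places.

d_min ≈ 0.23

For two independent groups of n = 267 each: d_min = (z_{α/2} + z_β)·√(2/n).
z-sum = 1.960 + 0.674 = 2.634.
d_min = 2.634 × √(2/267) = 2.634 × 0.0865 = 0.228.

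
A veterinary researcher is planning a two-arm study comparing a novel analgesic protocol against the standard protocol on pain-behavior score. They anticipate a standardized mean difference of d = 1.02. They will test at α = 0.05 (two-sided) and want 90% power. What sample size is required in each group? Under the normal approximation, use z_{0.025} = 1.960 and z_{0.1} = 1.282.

n = 21 per group

For two independent groups with equal n: n = 2·((z_{α/2} + z_β) / d)².
z_{α/2} + z_β = 1.960 + 1.282 = 3.242.
n = 2 × (3.242 / 1.02)² = 2 × 3.178² = 2 × 10.10 = 20.2.
Round up to the next whole participant.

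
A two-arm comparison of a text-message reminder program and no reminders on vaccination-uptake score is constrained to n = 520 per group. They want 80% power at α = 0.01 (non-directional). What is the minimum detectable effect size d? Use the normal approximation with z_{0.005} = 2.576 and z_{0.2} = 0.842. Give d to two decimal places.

For two independent groups of n = 520 each: d_min = (z_{α/2} + z_β)·√(2/n).
z-sum = 2.576 + 0.842 = 3.418.
d_min = 3.418 × √(2/520) = 3.418 × 0.0620 = 0.212.

d_min ≈ 0.21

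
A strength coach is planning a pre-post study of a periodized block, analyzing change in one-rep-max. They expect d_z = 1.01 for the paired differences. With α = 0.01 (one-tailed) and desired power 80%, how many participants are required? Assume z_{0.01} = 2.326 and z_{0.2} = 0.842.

n = 10 pairs

For a paired (one-sample on differences) test: n = ((z_{α} + z_β) / d)².
z_{α} + z_β = 2.326 + 0.842 = 3.168.
n = (3.168 / 1.01)² = 3.137² = 9.84.
Round up.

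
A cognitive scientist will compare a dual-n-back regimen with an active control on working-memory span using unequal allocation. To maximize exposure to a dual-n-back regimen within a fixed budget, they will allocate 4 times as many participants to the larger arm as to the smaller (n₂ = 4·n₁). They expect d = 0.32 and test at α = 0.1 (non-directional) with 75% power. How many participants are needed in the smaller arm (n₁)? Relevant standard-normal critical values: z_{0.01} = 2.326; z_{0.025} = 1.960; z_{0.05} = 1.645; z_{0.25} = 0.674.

With allocation ratio k = n₂/n₁ = 4, Var(x̄₁−x̄₂) = σ²(1/n₁ + 1/(k·n₁)) = σ²·(k+1)/(k·n₁).
So n₁ = (1 + 1/k)·((z_{α/2} + z_β)/d)² = 1.250 × (2.319/0.32)².
n₁ = 1.250 × 52.52 = 65.6.
Round up: n₁ = 66, giving n₂ = 4 × 66 = 264.

n₁ = 66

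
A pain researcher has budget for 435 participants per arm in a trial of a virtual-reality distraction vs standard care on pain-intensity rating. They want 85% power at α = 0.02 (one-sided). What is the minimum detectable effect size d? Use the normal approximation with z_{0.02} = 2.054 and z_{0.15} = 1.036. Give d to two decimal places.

For two independent groups of n = 435 each: d_min = (z_{α} + z_β)·√(2/n).
z-sum = 2.054 + 1.036 = 3.090.
d_min = 3.090 × √(2/435) = 3.090 × 0.0678 = 0.210.

d_min ≈ 0.21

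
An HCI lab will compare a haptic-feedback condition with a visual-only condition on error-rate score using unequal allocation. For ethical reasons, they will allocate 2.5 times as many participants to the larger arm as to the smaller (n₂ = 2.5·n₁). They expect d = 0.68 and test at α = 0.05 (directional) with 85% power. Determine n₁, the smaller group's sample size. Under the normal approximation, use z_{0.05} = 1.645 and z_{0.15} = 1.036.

With allocation ratio k = n₂/n₁ = 2.5, Var(x̄₁−x̄₂) = σ²(1/n₁ + 1/(k·n₁)) = σ²·(k+1)/(k·n₁).
So n₁ = (1 + 1/k)·((z_{α} + z_β)/d)² = 1.400 × (2.681/0.68)².
n₁ = 1.400 × 15.54 = 21.8.
Round up: n₁ = 22, giving n₂ = 2.5 × 22 = 55.

n₁ = 22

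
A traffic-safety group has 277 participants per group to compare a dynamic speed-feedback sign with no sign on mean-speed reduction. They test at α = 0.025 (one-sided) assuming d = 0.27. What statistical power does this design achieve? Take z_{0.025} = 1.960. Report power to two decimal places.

For two equal groups, power = Φ(d·√(n/2) − z_{α}).
d·√(n/2) = 0.27 × √(277/2) = 0.27 × 11.769 = 3.178.
z_β = 3.178 − 1.960 = 1.218.
Power = Φ(1.218) = 0.888.

power ≈ 0.89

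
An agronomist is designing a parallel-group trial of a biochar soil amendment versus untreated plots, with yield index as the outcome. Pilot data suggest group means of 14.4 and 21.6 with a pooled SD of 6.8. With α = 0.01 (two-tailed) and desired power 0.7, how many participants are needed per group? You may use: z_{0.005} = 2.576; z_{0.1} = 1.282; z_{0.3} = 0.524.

Cohen's d = |M₁ − M₂| / SD_pooled = |14.4 − 21.6| / 6.8 = 7.2 / 6.8 = 1.059.
For two independent groups with equal n: n = 2·((z_{α/2} + z_β) / d)².
z_{α/2} + z_β = 2.576 + 0.524 = 3.100.
n = 2 × (3.100 / 1.059)² = 2 × 2.927² = 2 × 8.57 = 17.1.
Round up to the next whole participant.

n = 18 per group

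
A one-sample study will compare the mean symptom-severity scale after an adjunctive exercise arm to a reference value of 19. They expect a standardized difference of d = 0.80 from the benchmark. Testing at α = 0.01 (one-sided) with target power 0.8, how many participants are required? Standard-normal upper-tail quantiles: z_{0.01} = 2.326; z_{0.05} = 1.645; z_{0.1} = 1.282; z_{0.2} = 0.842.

n = 16

For a one-sample test: n = ((z_{α} + z_β) / d)².
z_{α} + z_β = 2.326 + 0.842 = 3.168.
n = (3.168 / 0.80)² = 3.960² = 15.68.
Round up.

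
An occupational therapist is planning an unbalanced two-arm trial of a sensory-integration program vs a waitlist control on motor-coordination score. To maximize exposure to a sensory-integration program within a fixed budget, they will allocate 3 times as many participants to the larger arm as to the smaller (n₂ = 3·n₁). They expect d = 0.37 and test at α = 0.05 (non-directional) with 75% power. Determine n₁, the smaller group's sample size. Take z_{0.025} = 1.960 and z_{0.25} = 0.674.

n₁ = 68

With allocation ratio k = n₂/n₁ = 3, Var(x̄₁−x̄₂) = σ²(1/n₁ + 1/(k·n₁)) = σ²·(k+1)/(k·n₁).
So n₁ = (1 + 1/k)·((z_{α/2} + z_β)/d)² = 1.333 × (2.634/0.37)².
n₁ = 1.333 × 50.68 = 67.6.
Round up: n₁ = 68, giving n₂ = 3 × 68 = 204.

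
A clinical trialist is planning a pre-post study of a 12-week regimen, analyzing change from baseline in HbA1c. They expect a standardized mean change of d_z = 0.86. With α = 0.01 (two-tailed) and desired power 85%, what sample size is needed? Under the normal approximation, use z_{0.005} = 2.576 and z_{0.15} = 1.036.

n = 18 pairs

For a paired (one-sample on differences) test: n = ((z_{α/2} + z_β) / d)².
z_{α/2} + z_β = 2.576 + 1.036 = 3.612.
n = (3.612 / 0.86)² = 4.200² = 17.64.
Round up.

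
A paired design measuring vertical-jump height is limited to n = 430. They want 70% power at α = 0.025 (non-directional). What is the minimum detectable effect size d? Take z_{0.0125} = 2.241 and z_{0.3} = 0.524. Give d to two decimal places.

d_min ≈ 0.13

For a single sample (or paired design) of n = 430: d_min = (z_{α/2} + z_β)/√n.
z-sum = 2.241 + 0.524 = 2.765.
d_min = 2.765 / √430 = 2.765 / 20.736 = 0.133.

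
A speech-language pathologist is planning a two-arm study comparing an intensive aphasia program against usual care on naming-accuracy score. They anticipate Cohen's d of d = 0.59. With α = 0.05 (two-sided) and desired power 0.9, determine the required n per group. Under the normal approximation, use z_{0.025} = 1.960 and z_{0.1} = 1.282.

For two independent groups with equal n: n = 2·((z_{α/2} + z_β) / d)².
z_{α/2} + z_β = 1.960 + 1.282 = 3.242.
n = 2 × (3.242 / 0.59)² = 2 × 5.495² = 2 × 30.19 = 60.4.
Round up to the next whole participant.

n = 61 per group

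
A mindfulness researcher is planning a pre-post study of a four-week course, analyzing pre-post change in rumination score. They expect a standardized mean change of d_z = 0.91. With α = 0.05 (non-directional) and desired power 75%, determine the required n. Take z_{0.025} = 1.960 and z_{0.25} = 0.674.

n = 9 pairs

For a paired (one-sample on differences) test: n = ((z_{α/2} + z_β) / d)².
z_{α/2} + z_β = 1.960 + 0.674 = 2.634.
n = (2.634 / 0.91)² = 2.895² = 8.38.
Round up.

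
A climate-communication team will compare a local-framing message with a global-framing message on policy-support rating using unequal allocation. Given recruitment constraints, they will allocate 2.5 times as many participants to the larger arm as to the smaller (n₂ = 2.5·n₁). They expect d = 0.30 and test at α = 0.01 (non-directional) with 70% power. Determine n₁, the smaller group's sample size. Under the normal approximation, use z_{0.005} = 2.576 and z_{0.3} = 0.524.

n₁ = 150

With allocation ratio k = n₂/n₁ = 2.5, Var(x̄₁−x̄₂) = σ²(1/n₁ + 1/(k·n₁)) = σ²·(k+1)/(k·n₁).
So n₁ = (1 + 1/k)·((z_{α/2} + z_β)/d)² = 1.400 × (3.100/0.30)².
n₁ = 1.400 × 106.78 = 149.5.
Round up: n₁ = 150, giving n₂ = 2.5 × 150 = 375.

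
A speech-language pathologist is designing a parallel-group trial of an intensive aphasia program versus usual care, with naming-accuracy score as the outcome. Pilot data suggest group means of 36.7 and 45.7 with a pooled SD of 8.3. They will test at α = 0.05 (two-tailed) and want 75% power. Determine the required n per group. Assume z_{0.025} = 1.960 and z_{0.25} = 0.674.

Cohen's d = |M₁ − M₂| / SD_pooled = |36.7 − 45.7| / 8.3 = 9.0 / 8.3 = 1.084.
For two independent groups with equal n: n = 2·((z_{α/2} + z_β) / d)².
z_{α/2} + z_β = 1.960 + 0.674 = 2.634.
n = 2 × (2.634 / 1.084)² = 2 × 2.430² = 2 × 5.90 = 11.8.
Round up to the next whole participant.

n = 12 per group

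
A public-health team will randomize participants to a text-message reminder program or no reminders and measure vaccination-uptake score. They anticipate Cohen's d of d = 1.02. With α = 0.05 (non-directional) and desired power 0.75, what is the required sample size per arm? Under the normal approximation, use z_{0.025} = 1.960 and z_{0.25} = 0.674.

For two independent groups with equal n: n = 2·((z_{α/2} + z_β) / d)².
z_{α/2} + z_β = 1.960 + 0.674 = 2.634.
n = 2 × (2.634 / 1.02)² = 2 × 2.582² = 2 × 6.67 = 13.3.
Round up to the next whole participant.

n = 14 per group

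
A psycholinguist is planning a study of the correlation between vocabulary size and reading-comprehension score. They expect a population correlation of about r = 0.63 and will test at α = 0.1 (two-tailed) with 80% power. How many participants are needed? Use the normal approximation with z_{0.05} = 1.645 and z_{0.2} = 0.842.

n = 15

Fisher's z: C = ½·ln((1+r)/(1−r)) = ½·ln(4.4054) = 0.7414.
n = ((z_{α/2} + z_β)/C)² + 3.
(1.645 + 0.842) / 0.7414 = 2.487 / 0.7414 = 3.354.
n = 3.354² + 3 = 11.25 + 3 = 14.3.
Round up.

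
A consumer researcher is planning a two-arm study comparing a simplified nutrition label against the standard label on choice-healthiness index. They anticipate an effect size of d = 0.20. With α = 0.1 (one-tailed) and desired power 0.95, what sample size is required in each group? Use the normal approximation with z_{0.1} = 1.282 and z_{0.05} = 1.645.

n = 429 per group

For two independent groups with equal n: n = 2·((z_{α} + z_β) / d)².
z_{α} + z_β = 1.282 + 1.645 = 2.927.
n = 2 × (2.927 / 0.20)² = 2 × 14.635² = 2 × 214.18 = 428.4.
Round up to the next whole participant.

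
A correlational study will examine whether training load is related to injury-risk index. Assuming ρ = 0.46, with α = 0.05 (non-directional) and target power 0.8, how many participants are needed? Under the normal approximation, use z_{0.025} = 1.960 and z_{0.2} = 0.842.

Fisher's z: C = ½·ln((1+r)/(1−r)) = ½·ln(2.7037) = 0.4973.
n = ((z_{α/2} + z_β)/C)² + 3.
(1.960 + 0.842) / 0.4973 = 2.802 / 0.4973 = 5.634.
n = 5.634² + 3 = 31.75 + 3 = 34.7.
Round up.

n = 35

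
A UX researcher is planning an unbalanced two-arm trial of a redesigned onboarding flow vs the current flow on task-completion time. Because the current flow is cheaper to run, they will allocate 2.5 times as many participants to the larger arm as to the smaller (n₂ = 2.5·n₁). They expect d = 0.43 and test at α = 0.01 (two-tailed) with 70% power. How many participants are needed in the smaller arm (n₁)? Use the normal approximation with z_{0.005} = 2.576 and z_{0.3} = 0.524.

n₁ = 73

With allocation ratio k = n₂/n₁ = 2.5, Var(x̄₁−x̄₂) = σ²(1/n₁ + 1/(k·n₁)) = σ²·(k+1)/(k·n₁).
So n₁ = (1 + 1/k)·((z_{α/2} + z_β)/d)² = 1.400 × (3.100/0.43)².
n₁ = 1.400 × 51.97 = 72.8.
Round up: n₁ = 73, giving n₂ = ⌈2.5 × 73⌉ = ⌈182.5⌉ = 183.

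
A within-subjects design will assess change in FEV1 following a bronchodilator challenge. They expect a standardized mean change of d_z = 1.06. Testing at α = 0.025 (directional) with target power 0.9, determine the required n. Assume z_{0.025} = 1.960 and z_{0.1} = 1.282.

n = 10 pairs

For a paired (one-sample on differences) test: n = ((z_{α} + z_β) / d)².
z_{α} + z_β = 1.960 + 1.282 = 3.242.
n = (3.242 / 1.06)² = 3.058² = 9.35.
Round up.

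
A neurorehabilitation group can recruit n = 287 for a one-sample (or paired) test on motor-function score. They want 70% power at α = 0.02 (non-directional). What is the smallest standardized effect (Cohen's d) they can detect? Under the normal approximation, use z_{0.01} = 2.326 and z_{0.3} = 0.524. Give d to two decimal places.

For a single sample (or paired design) of n = 287: d_min = (z_{α/2} + z_β)/√n.
z-sum = 2.326 + 0.524 = 2.850.
d_min = 2.850 / √287 = 2.850 / 16.941 = 0.168.

d_min ≈ 0.17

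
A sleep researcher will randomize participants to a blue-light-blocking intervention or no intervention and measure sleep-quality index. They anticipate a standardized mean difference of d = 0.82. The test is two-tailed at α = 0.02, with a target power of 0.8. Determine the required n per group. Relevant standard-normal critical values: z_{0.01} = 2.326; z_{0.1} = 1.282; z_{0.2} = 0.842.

n = 30 per group

For two independent groups with equal n: n = 2·((z_{α/2} + z_β) / d)².
z_{α/2} + z_β = 2.326 + 0.842 = 3.168.
n = 2 × (3.168 / 0.82)² = 2 × 3.863² = 2 × 14.93 = 29.9.
Round up to the next whole participant.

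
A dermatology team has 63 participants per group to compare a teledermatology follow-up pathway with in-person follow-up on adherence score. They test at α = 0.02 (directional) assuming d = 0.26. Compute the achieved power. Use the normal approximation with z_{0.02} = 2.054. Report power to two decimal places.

For two equal groups, power = Φ(d·√(n/2) − z_{α}).
d·√(n/2) = 0.26 × √(63/2) = 0.26 × 5.612 = 1.459.
z_β = 1.459 − 2.054 = -0.595.
Power = Φ(-0.595) = 0.276.

power ≈ 0.28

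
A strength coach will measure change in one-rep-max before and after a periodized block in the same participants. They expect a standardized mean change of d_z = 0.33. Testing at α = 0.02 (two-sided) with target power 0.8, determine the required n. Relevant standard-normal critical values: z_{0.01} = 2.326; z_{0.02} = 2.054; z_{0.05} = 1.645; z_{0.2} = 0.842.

For a paired (one-sample on differences) test: n = ((z_{α/2} + z_β) / d)².
z_{α/2} + z_β = 2.326 + 0.842 = 3.168.
n = (3.168 / 0.33)² = 9.600² = 92.16.
Round up.

n = 93 pairs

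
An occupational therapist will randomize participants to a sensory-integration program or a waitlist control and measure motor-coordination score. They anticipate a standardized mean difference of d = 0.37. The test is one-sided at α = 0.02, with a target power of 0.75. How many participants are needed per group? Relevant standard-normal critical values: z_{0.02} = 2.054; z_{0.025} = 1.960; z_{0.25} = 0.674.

n = 109 per group

For two independent groups with equal n: n = 2·((z_{α} + z_β) / d)².
z_{α} + z_β = 2.054 + 0.674 = 2.728.
n = 2 × (2.728 / 0.37)² = 2 × 7.373² = 2 × 54.36 = 108.7.
Round up to the next whole participant.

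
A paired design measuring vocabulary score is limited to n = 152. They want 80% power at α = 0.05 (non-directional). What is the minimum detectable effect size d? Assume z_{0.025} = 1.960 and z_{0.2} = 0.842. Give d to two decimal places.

For a single sample (or paired design) of n = 152: d_min = (z_{α/2} + z_β)/√n.
z-sum = 1.960 + 0.842 = 2.802.
d_min = 2.802 / √152 = 2.802 / 12.329 = 0.227.

d_min ≈ 0.23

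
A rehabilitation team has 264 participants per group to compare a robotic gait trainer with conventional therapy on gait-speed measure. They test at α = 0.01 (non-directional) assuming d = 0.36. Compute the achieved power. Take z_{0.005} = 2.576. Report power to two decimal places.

For two equal groups, power = Φ(d·√(n/2) − z_{α/2}).
d·√(n/2) = 0.36 × √(264/2) = 0.36 × 11.489 = 4.136.
z_β = 4.136 − 2.576 = 1.560.
Power = Φ(1.560) = 0.941.

power ≈ 0.94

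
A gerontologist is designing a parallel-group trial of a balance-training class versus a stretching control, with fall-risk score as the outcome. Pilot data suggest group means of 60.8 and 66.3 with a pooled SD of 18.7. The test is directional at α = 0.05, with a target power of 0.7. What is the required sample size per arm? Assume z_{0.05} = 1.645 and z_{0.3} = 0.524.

n = 109 per group

Cohen's d = |M₁ − M₂| / SD_pooled = |60.8 − 66.3| / 18.7 = 5.5 / 18.7 = 0.294.
For two independent groups with equal n: n = 2·((z_{α} + z_β) / d)².
z_{α} + z_β = 1.645 + 0.524 = 2.169.
n = 2 × (2.169 / 0.294)² = 2 × 7.378² = 2 × 54.43 = 108.9.
Round up to the next whole participant.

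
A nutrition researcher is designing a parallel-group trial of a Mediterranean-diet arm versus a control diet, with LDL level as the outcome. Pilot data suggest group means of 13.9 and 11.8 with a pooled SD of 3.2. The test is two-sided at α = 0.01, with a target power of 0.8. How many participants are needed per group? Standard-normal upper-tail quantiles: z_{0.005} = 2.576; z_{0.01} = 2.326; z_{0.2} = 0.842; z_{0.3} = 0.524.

n = 55 per group

Cohen's d = |M₁ − M₂| / SD_pooled = |13.9 − 11.8| / 3.2 = 2.1 / 3.2 = 0.656.
For two independent groups with equal n: n = 2·((z_{α/2} + z_β) / d)².
z_{α/2} + z_β = 2.576 + 0.842 = 3.418.
n = 2 × (3.418 / 0.656)² = 2 × 5.210² = 2 × 27.15 = 54.3.
Round up to the next whole participant.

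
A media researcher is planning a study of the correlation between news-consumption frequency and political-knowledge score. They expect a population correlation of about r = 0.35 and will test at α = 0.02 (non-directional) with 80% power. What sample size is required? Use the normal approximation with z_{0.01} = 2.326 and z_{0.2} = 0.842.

Fisher's z: C = ½·ln((1+r)/(1−r)) = ½·ln(2.0769) = 0.3654.
n = ((z_{α/2} + z_β)/C)² + 3.
(2.326 + 0.842) / 0.3654 = 3.168 / 0.3654 = 8.670.
n = 8.670² + 3 = 75.17 + 3 = 78.2.
Round up.

n = 79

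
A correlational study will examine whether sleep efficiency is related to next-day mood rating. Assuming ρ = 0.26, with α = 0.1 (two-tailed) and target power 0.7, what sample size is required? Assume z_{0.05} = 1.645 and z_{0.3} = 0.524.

n = 70

Fisher's z: C = ½·ln((1+r)/(1−r)) = ½·ln(1.7027) = 0.2661.
n = ((z_{α/2} + z_β)/C)² + 3.
(1.645 + 0.524) / 0.2661 = 2.169 / 0.2661 = 8.151.
n = 8.151² + 3 = 66.44 + 3 = 69.4.
Round up.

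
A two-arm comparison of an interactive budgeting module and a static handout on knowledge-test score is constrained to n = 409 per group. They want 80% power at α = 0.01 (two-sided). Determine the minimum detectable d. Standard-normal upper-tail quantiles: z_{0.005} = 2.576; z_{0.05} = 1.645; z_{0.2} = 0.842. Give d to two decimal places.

For two independent groups of n = 409 each: d_min = (z_{α/2} + z_β)·√(2/n).
z-sum = 2.576 + 0.842 = 3.418.
d_min = 3.418 × √(2/409) = 3.418 × 0.0699 = 0.239.

d_min ≈ 0.24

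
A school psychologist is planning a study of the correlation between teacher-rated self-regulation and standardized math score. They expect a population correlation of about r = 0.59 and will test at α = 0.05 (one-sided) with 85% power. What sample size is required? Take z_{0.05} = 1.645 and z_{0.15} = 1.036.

Fisher's z: C = ½·ln((1+r)/(1−r)) = ½·ln(3.8780) = 0.6777.
n = ((z_{α} + z_β)/C)² + 3.
(1.645 + 1.036) / 0.6777 = 2.681 / 0.6777 = 3.956.
n = 3.956² + 3 = 15.65 + 3 = 18.7.
Round up.

n = 19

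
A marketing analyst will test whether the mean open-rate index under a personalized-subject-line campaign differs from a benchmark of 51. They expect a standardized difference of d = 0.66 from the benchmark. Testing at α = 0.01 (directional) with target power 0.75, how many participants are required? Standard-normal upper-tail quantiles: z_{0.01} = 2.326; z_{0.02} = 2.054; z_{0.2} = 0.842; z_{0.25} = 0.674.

n = 21

For a one-sample test: n = ((z_{α} + z_β) / d)².
z_{α} + z_β = 2.326 + 0.674 = 3.000.
n = (3.000 / 0.66)² = 4.545² = 20.66.
Round up.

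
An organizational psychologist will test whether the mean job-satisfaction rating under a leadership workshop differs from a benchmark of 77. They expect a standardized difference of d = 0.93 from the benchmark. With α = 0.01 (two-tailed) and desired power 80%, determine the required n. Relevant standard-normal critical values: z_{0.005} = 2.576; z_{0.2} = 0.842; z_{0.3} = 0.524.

For a one-sample test: n = ((z_{α/2} + z_β) / d)².
z_{α/2} + z_β = 2.576 + 0.842 = 3.418.
n = (3.418 / 0.93)² = 3.675² = 13.51.
Round up.

n = 14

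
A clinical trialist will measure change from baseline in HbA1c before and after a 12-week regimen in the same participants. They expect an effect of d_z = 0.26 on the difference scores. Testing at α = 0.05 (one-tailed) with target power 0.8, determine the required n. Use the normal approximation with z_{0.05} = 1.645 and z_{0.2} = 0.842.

n = 92 pairs

For a paired (one-sample on differences) test: n = ((z_{α} + z_β) / d)².
z_{α} + z_β = 1.645 + 0.842 = 2.487.
n = (2.487 / 0.26)² = 9.565² = 91.50.
Round up.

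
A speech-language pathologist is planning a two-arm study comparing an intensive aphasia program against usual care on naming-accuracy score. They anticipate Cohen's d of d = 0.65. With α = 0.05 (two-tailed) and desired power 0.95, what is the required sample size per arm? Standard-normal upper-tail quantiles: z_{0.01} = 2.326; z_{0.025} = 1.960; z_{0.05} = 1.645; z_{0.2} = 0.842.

n = 62 per group

For two independent groups with equal n: n = 2·((z_{α/2} + z_β) / d)².
z_{α/2} + z_β = 1.960 + 1.645 = 3.605.
n = 2 × (3.605 / 0.65)² = 2 × 5.546² = 2 × 30.76 = 61.5.
Round up to the next whole participant.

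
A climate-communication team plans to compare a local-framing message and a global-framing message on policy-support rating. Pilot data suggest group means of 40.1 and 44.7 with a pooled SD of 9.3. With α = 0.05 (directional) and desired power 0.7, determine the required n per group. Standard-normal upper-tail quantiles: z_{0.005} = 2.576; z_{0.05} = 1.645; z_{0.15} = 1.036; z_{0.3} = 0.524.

Cohen's d = |M₁ − M₂| / SD_pooled = |40.1 − 44.7| / 9.3 = 4.6 / 9.3 = 0.495.
For two independent groups with equal n: n = 2·((z_{α} + z_β) / d)².
z_{α} + z_β = 1.645 + 0.524 = 2.169.
n = 2 × (2.169 / 0.495)² = 2 × 4.382² = 2 × 19.20 = 38.4.
Round up to the next whole participant.

n = 39 per group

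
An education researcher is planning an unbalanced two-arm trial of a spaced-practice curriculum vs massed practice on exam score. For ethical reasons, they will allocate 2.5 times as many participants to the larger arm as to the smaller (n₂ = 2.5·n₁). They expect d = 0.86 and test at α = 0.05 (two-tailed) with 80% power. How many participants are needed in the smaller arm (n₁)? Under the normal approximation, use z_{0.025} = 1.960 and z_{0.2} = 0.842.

n₁ = 15

With allocation ratio k = n₂/n₁ = 2.5, Var(x̄₁−x̄₂) = σ²(1/n₁ + 1/(k·n₁)) = σ²·(k+1)/(k·n₁).
So n₁ = (1 + 1/k)·((z_{α/2} + z_β)/d)² = 1.400 × (2.802/0.86)².
n₁ = 1.400 × 10.62 = 14.9.
Round up: n₁ = 15, giving n₂ = ⌈2.5 × 15⌉ = ⌈37.5⌉ = 38.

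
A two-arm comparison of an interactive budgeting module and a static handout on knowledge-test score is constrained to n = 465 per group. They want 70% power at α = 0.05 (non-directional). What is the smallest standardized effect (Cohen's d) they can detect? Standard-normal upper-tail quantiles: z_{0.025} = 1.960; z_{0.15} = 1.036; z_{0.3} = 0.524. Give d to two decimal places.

d_min ≈ 0.16

For two independent groups of n = 465 each: d_min = (z_{α/2} + z_β)·√(2/n).
z-sum = 1.960 + 0.524 = 2.484.
d_min = 2.484 × √(2/465) = 2.484 × 0.0656 = 0.163.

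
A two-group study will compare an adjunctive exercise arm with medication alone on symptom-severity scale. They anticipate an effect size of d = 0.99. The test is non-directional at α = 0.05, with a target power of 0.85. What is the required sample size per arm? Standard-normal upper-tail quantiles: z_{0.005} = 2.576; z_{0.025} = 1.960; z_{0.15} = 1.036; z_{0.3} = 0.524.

For two independent groups with equal n: n = 2·((z_{α/2} + z_β) / d)².
z_{α/2} + z_β = 1.960 + 1.036 = 2.996.
n = 2 × (2.996 / 0.99)² = 2 × 3.026² = 2 × 9.16 = 18.3.
Round up to the next whole participant.

n = 19 per group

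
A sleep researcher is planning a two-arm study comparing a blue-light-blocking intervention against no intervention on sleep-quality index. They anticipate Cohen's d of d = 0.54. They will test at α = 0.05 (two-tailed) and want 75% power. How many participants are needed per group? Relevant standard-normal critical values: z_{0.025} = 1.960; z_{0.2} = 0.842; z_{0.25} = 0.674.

n = 48 per group

For two independent groups with equal n: n = 2·((z_{α/2} + z_β) / d)².
z_{α/2} + z_β = 1.960 + 0.674 = 2.634.
n = 2 × (2.634 / 0.54)² = 2 × 4.878² = 2 × 23.79 = 47.6.
Round up to the next whole participant.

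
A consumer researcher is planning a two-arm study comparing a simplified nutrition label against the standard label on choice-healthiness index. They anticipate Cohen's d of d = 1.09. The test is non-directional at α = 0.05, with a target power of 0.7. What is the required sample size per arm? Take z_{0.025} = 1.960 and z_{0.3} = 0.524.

n = 11 per group

For two independent groups with equal n: n = 2·((z_{α/2} + z_β) / d)².
z_{α/2} + z_β = 1.960 + 0.524 = 2.484.
n = 2 × (2.484 / 1.09)² = 2 × 2.279² = 2 × 5.19 = 10.4.
Round up to the next whole participant.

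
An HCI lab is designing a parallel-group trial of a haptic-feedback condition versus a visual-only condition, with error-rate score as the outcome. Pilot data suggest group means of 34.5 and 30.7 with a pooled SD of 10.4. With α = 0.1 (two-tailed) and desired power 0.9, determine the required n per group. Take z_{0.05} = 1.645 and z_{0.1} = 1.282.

Cohen's d = |M₁ − M₂| / SD_pooled = |34.5 − 30.7| / 10.4 = 3.8 / 10.4 = 0.365.
For two independent groups with equal n: n = 2·((z_{α/2} + z_β) / d)².
z_{α/2} + z_β = 1.645 + 1.282 = 2.927.
n = 2 × (2.927 / 0.365)² = 2 × 8.019² = 2 × 64.31 = 128.6.
Round up to the next whole participant.

n = 129 per group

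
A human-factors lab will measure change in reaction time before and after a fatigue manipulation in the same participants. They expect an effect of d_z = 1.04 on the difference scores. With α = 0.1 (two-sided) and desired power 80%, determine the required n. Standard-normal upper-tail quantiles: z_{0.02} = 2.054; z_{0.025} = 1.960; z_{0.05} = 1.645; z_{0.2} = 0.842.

For a paired (one-sample on differences) test: n = ((z_{α/2} + z_β) / d)².
z_{α/2} + z_β = 1.645 + 0.842 = 2.487.
n = (2.487 / 1.04)² = 2.391² = 5.72.
Round up.

n = 6 pairs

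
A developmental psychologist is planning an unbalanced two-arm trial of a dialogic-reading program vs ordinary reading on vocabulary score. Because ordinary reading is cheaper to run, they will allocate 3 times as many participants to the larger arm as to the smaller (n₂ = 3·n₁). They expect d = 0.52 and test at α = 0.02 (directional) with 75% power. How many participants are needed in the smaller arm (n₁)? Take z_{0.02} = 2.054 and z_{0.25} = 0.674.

n₁ = 37

With allocation ratio k = n₂/n₁ = 3, Var(x̄₁−x̄₂) = σ²(1/n₁ + 1/(k·n₁)) = σ²·(k+1)/(k·n₁).
So n₁ = (1 + 1/k)·((z_{α} + z_β)/d)² = 1.333 × (2.728/0.52)².
n₁ = 1.333 × 27.52 = 36.7.
Round up: n₁ = 37, giving n₂ = 3 × 37 = 111.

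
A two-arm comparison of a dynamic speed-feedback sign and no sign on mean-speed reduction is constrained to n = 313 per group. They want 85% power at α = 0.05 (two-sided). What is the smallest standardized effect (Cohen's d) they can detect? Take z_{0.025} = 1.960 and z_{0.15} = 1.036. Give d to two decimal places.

d_min ≈ 0.24

For two independent groups of n = 313 each: d_min = (z_{α/2} + z_β)·√(2/n).
z-sum = 1.960 + 1.036 = 2.996.
d_min = 2.996 × √(2/313) = 2.996 × 0.0799 = 0.239.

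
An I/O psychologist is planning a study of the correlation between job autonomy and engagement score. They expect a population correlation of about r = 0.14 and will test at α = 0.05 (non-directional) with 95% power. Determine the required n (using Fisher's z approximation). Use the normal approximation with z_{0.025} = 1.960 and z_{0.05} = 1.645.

Fisher's z: C = ½·ln((1+r)/(1−r)) = ½·ln(1.3256) = 0.1409.
n = ((z_{α/2} + z_β)/C)² + 3.
(1.960 + 1.645) / 0.1409 = 3.605 / 0.1409 = 25.586.
n = 25.586² + 3 = 654.62 + 3 = 657.6.
Round up.

n = 658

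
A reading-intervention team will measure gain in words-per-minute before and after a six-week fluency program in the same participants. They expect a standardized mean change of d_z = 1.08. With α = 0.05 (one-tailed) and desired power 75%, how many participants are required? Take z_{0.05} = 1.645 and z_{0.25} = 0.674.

For a paired (one-sample on differences) test: n = ((z_{α} + z_β) / d)².
z_{α} + z_β = 1.645 + 0.674 = 2.319.
n = (2.319 / 1.08)² = 2.147² = 4.61.
Round up.

n = 5 pairs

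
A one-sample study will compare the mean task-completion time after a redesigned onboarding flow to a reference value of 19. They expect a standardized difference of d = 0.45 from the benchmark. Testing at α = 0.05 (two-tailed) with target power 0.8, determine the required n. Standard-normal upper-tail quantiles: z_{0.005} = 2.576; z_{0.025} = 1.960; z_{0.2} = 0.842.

n = 39

For a one-sample test: n = ((z_{α/2} + z_β) / d)².
z_{α/2} + z_β = 1.960 + 0.842 = 2.802.
n = (2.802 / 0.45)² = 6.227² = 38.77.
Round up.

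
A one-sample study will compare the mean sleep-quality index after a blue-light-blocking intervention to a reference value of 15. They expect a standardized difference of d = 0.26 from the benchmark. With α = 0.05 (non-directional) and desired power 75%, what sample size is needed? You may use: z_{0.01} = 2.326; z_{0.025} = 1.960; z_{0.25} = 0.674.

n = 103

For a one-sample test: n = ((z_{α/2} + z_β) / d)².
z_{α/2} + z_β = 1.960 + 0.674 = 2.634.
n = (2.634 / 0.26)² = 10.131² = 102.63.
Round up.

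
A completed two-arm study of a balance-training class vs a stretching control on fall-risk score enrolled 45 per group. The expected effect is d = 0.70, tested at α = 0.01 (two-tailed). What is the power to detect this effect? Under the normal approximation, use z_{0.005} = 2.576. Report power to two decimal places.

power ≈ 0.77

For two equal groups, power = Φ(d·√(n/2) − z_{α/2}).
d·√(n/2) = 0.70 × √(45/2) = 0.70 × 4.743 = 3.320.
z_β = 3.320 − 2.576 = 0.744.
Power = Φ(0.744) = 0.772.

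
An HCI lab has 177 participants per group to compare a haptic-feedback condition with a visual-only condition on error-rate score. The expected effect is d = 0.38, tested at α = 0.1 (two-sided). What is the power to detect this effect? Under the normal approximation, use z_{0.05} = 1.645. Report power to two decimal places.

For two equal groups, power = Φ(d·√(n/2) − z_{α/2}).
d·√(n/2) = 0.38 × √(177/2) = 0.38 × 9.407 = 3.575.
z_β = 3.575 − 1.645 = 1.930.
Power = Φ(1.930) = 0.973.

power ≈ 0.97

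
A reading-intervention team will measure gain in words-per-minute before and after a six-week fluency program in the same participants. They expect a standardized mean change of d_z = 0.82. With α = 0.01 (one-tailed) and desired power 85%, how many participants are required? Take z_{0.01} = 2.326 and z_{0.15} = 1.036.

For a paired (one-sample on differences) test: n = ((z_{α} + z_β) / d)².
z_{α} + z_β = 2.326 + 1.036 = 3.362.
n = (3.362 / 0.82)² = 4.100² = 16.81.
Round up.

n = 17 pairs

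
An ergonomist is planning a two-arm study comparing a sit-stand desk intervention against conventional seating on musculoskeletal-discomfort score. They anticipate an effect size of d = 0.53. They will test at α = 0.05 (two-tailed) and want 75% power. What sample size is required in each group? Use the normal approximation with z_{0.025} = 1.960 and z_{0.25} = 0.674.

For two independent groups with equal n: n = 2·((z_{α/2} + z_β) / d)².
z_{α/2} + z_β = 1.960 + 0.674 = 2.634.
n = 2 × (2.634 / 0.53)² = 2 × 4.970² = 2 × 24.70 = 49.4.
Round up to the next whole participant.

n = 50 per group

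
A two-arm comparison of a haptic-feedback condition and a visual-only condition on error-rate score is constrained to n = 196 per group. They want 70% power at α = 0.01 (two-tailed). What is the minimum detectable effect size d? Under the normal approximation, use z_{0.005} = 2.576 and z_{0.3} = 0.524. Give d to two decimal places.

d_min ≈ 0.31

For two independent groups of n = 196 each: d_min = (z_{α/2} + z_β)·√(2/n).
z-sum = 2.576 + 0.524 = 3.100.
d_min = 3.100 × √(2/196) = 3.100 × 0.1010 = 0.313.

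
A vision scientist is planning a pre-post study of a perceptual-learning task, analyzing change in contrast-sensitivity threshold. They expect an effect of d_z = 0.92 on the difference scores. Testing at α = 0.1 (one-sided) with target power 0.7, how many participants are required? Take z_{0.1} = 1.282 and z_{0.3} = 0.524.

For a paired (one-sample on differences) test: n = ((z_{α} + z_β) / d)².
z_{α} + z_β = 1.282 + 0.524 = 1.806.
n = (1.806 / 0.92)² = 1.963² = 3.85.
Round up.

n = 4 pairs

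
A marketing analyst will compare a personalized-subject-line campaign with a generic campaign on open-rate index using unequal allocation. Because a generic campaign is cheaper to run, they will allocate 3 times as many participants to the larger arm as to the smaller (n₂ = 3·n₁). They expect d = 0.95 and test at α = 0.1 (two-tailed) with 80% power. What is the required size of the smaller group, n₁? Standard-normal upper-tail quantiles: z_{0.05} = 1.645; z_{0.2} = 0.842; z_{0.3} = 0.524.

With allocation ratio k = n₂/n₁ = 3, Var(x̄₁−x̄₂) = σ²(1/n₁ + 1/(k·n₁)) = σ²·(k+1)/(k·n₁).
So n₁ = (1 + 1/k)·((z_{α/2} + z_β)/d)² = 1.333 × (2.487/0.95)².
n₁ = 1.333 × 6.85 = 9.1.
Round up: n₁ = 10, giving n₂ = 3 × 10 = 30.

n₁ = 10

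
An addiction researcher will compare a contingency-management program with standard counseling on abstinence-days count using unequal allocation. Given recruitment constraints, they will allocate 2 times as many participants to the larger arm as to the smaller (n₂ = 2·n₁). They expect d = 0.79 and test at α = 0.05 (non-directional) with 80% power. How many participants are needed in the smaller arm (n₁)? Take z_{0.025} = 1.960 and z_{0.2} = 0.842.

With allocation ratio k = n₂/n₁ = 2, Var(x̄₁−x̄₂) = σ²(1/n₁ + 1/(k·n₁)) = σ²·(k+1)/(k·n₁).
So n₁ = (1 + 1/k)·((z_{α/2} + z_β)/d)² = 1.500 × (2.802/0.79)².
n₁ = 1.500 × 12.58 = 18.9.
Round up: n₁ = 19, giving n₂ = 2 × 19 = 38.

n₁ = 19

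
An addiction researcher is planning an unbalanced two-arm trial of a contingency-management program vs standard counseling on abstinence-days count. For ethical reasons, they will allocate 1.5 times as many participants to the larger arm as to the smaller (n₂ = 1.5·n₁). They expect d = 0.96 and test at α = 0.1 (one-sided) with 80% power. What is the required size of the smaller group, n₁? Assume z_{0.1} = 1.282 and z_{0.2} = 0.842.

With allocation ratio k = n₂/n₁ = 1.5, Var(x̄₁−x̄₂) = σ²(1/n₁ + 1/(k·n₁)) = σ²·(k+1)/(k·n₁).
So n₁ = (1 + 1/k)·((z_{α} + z_β)/d)² = 1.667 × (2.124/0.96)².
n₁ = 1.667 × 4.90 = 8.2.
Round up: n₁ = 9, giving n₂ = ⌈1.5 × 9⌉ = ⌈13.5⌉ = 14.

n₁ = 9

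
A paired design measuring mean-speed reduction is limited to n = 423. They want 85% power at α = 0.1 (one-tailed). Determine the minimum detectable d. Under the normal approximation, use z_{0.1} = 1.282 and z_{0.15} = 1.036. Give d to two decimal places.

For a single sample (or paired design) of n = 423: d_min = (z_{α} + z_β)/√n.
z-sum = 1.282 + 1.036 = 2.318.
d_min = 2.318 / √423 = 2.318 / 20.567 = 0.113.

d_min ≈ 0.11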